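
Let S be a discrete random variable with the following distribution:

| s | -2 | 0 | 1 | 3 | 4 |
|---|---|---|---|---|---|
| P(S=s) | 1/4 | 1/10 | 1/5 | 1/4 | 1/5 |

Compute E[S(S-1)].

E[S(S-1)] = Σ s(s-1)·P(S=s)
 = 6·1/4 + 0·1/10 + 0·1/5 + 6·1/4 + 12·1/5
 = 3/2 + 0 + 0 + 3/2 + 12/5
 = 27/5

5.4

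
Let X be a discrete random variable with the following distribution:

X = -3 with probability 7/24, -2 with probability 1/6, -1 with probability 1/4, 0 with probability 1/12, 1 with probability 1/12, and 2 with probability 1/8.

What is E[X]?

-1.125

E[X] = Σ x·P(X=x)
 = (-3)·7/24 + (-2)·1/6 + (-1)·1/4 + 0·1/12 + 1·1/12 + 2·1/8
 = (-7/8) + (-1/3) + (-1/4) + 0 + 1/12 + 1/4
 = -9/8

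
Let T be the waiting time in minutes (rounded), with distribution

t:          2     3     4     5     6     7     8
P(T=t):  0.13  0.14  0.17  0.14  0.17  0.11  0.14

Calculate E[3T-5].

E[3T-5] = Σ (3t-5)·P(T=t)
 = 1·0.13 + 4·0.14 + 7·0.17 + 10·0.14 + 13·0.17 + 16·0.11 + 19·0.14
 = 0.13 + 0.56 + 1.19 + 1.4 + 2.21 + 1.76 + 2.66
 = 9.91

9.91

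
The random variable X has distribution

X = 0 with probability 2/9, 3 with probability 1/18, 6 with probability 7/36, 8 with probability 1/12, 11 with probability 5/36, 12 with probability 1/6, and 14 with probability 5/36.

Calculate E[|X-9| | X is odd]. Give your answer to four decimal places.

P(X is odd) = 1/18 + 5/36 = 7/36.
E[|X-9| | X is odd] = [6·1/18 + 2·5/36] / (7/36)
 = 11/18 / (7/36)
 = 22/7

3.1429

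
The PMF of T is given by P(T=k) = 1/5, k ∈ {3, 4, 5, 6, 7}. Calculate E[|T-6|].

1.4

E[|T-6|] = Σ |t-6|·P(T=t)
 = 3·1/5 + 2·1/5 + 1·1/5 + 0·1/5 + 1·1/5
 = 3/5 + 2/5 + 1/5 + 0 + 1/5
 = 7/5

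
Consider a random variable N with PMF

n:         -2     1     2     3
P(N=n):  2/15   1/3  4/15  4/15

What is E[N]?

E[N] = Σ n·P(N=n)
 = (-2)·2/15 + 1·1/3 + 2·4/15 + 3·4/15
 = (-4/15) + 1/3 + 8/15 + 4/5
 = 7/5

1.4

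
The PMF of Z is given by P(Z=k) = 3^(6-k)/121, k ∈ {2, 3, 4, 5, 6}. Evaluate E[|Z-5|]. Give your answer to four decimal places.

E[|Z-5|] = Σ |z-5|·P(Z=z)
 = 3·81/121 + 2·27/121 + 1·9/121 + 0·3/121 + 1·1/121
 = 243/121 + 54/121 + 9/121 + 0 + 1/121
 = 307/121

2.5372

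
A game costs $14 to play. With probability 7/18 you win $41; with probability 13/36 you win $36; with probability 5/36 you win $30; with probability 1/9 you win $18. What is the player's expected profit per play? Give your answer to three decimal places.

21.111

E[payout] = 41·7/18 + 36·13/36 + 30·5/36 + 18·1/9
 = 287/18 + 13 + 25/6 + 2
 = 316/9
Net = 316/9 - 14 = 190/9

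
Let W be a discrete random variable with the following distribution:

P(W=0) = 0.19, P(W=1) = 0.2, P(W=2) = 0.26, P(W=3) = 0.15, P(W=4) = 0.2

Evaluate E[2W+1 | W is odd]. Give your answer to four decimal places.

4.7143

P(W is odd) = 0.2 + 0.15 = 0.35.
E[2W+1 | W is odd] = [3·0.2 + 7·0.15] / 0.35
 = 1.65 / 0.35
 = 33/7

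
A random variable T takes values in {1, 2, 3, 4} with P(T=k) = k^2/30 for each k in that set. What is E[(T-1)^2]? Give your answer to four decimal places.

6.1333

E[(T-1)^2] = Σ (t-1)^2·P(T=t)
 = 0·1/30 + 1·2/15 + 4·3/10 + 9·8/15
 = 0 + 2/15 + 6/5 + 24/5
 = 92/15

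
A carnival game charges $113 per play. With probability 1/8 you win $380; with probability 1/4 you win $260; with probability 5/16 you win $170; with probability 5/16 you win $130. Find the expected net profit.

93.25

E[payout] = 380·1/8 + 260·1/4 + 170·5/16 + 130·5/16
 = 95/2 + 65 + 425/8 + 325/8
 = 825/4
Net = 825/4 - 113 = 373/4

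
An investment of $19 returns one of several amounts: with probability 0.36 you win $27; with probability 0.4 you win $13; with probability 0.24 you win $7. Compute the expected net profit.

E[payout] = 27·0.36 + 13·0.4 + 7·0.24
 = 9.72 + 5.2 + 1.68
 = 16.6
Net = 16.6 - 19 = -2.4

-2.4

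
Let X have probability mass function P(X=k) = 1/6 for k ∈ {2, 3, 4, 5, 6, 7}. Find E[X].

4.5

E[X] = Σ x·P(X=x)
 = 2·1/6 + 3·1/6 + 4·1/6 + 5·1/6 + 6·1/6 + 7·1/6
 = 1/3 + 1/2 + 2/3 + 5/6 + 1 + 7/6
 = 9/2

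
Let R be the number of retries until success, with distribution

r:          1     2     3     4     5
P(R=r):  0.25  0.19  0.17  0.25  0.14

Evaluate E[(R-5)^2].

E[(R-5)^2] = Σ (r-5)^2·P(R=r)
 = 16·0.25 + 9·0.19 + 4·0.17 + 1·0.25 + 0·0.14
 = 4 + 1.71 + 0.68 + 0.25 + 0
 = 6.64

6.64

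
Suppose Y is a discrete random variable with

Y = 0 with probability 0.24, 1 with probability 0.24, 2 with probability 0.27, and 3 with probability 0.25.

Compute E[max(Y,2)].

2.25

E[max(Y,2)] = Σ max(y,2)·P(Y=y)
 = 2·0.24 + 2·0.24 + 2·0.27 + 3·0.25
 = 0.48 + 0.48 + 0.54 + 0.75
 = 2.25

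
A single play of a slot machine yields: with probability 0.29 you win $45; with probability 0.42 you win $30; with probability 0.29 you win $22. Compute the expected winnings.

32.03

E[payout] = 45·0.29 + 30·0.42 + 22·0.29
 = 13.05 + 12.6 + 6.38
 = 32.03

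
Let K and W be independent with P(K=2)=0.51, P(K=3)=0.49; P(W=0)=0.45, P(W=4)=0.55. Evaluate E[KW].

E[KW] = Σ_k Σ_w kw · P(K=k)P(W=w)
 = 0·0.2295 + 8·0.2805 + 0·0.2205 + 12·0.2695
 = 0 + 2.244 + 0 + 3.234
 = 5.478

5.478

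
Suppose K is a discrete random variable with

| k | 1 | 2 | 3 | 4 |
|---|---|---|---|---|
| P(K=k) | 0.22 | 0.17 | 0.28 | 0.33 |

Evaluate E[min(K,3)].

E[min(K,3)] = Σ min(k,3)·P(K=k)
 = 1·0.22 + 2·0.17 + 3·0.28 + 3·0.33
 = 0.22 + 0.34 + 0.84 + 0.99
 = 2.39

2.39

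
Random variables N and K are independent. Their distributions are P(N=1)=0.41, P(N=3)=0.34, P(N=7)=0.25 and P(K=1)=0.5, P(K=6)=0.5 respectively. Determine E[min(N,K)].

E[min(N,K)] = Σ_n Σ_k min(n,k) · P(N=n)P(K=k)
 = 1·0.205 + 1·0.205 + 1·0.17 + 3·0.17 + 1·0.125 + 6·0.125
 = 0.205 + 0.205 + 0.17 + 0.51 + 0.125 + 0.75
 = 1.965

1.965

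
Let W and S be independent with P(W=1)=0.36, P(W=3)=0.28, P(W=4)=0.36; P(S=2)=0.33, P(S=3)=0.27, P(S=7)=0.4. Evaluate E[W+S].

E[W+S] = Σ_w Σ_s (w+s) · P(W=w)P(S=s)
 = 3·0.1188 + 4·0.0972 + 8·0.144 + 5·0.0924 + 6·0.0756 + 10·0.112 + 6·0.1188 + 7·0.0972 + 11·0.144
 = 0.3564 + 0.3888 + 1.152 + 0.462 + 0.4536 + 1.12 + 0.7128 + 0.6804 + 1.584
 = 6.91

6.91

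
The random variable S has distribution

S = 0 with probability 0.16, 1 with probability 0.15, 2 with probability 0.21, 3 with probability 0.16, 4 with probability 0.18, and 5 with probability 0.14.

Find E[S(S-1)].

6.34

E[S(S-1)] = Σ s(s-1)·P(S=s)
 = 0·0.16 + 0·0.15 + 2·0.21 + 6·0.16 + 12·0.18 + 20·0.14
 = 0 + 0 + 0.42 + 0.96 + 2.16 + 2.8
 = 6.34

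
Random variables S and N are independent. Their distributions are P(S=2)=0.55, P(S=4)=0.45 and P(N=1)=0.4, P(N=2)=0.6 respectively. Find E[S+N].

E[S+N] = Σ_s Σ_n (s+n) · P(S=s)P(N=n)
 = 3·0.22 + 4·0.33 + 5·0.18 + 6·0.27
 = 0.66 + 1.32 + 0.9 + 1.62
 = 4.5

4.5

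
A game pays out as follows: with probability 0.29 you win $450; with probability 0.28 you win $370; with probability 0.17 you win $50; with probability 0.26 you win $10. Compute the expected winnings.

E[payout] = 450·0.29 + 370·0.28 + 50·0.17 + 10·0.26
 = 130.5 + 103.6 + 8.5 + 2.6
 = 245.2

245.2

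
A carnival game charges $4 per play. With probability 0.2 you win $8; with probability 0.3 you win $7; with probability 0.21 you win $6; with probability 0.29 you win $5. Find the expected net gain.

E[payout] = 8·0.2 + 7·0.3 + 6·0.21 + 5·0.29
 = 1.6 + 2.1 + 1.26 + 1.45
 = 6.41
Net = 6.41 - 4 = 2.41

2.41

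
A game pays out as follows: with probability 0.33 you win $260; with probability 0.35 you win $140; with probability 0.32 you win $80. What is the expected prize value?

E[payout] = 260·0.33 + 140·0.35 + 80·0.32
 = 85.8 + 49 + 25.6
 = 160.4

160.4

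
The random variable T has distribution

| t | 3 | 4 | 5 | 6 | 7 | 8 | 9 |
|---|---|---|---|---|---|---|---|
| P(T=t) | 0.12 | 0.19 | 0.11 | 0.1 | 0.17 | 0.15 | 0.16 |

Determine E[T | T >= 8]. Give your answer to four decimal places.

P(T >= 8) = 0.15 + 0.16 = 0.31.
E[T | T >= 8] = [8·0.15 + 9·0.16] / 0.31
 = 2.64 / 0.31
 = 264/31

8.5161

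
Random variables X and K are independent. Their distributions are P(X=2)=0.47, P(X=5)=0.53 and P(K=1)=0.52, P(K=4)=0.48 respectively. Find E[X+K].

E[X+K] = Σ_x Σ_k (x+k) · P(X=x)P(K=k)
 = 3·0.2444 + 6·0.2256 + 6·0.2756 + 9·0.2544
 = 0.7332 + 1.3536 + 1.6536 + 2.2896
 = 6.03

6.03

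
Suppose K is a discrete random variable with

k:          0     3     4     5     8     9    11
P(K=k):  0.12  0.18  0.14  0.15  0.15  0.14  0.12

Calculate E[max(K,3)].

E[max(K,3)] = Σ max(k,3)·P(K=k)
 = 3·0.12 + 3·0.18 + 4·0.14 + 5·0.15 + 8·0.15 + 9·0.14 + 11·0.12
 = 0.36 + 0.54 + 0.56 + 0.75 + 1.2 + 1.26 + 1.32
 = 5.99

5.99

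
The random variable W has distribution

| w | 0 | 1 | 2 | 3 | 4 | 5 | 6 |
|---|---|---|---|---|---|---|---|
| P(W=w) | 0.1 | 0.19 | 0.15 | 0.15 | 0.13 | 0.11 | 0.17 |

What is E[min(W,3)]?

2.17

E[min(W,3)] = Σ min(w,3)·P(W=w)
 = 0·0.1 + 1·0.19 + 2·0.15 + 3·0.15 + 3·0.13 + 3·0.11 + 3·0.17
 = 0 + 0.19 + 0.3 + 0.45 + 0.39 + 0.33 + 0.51
 = 2.17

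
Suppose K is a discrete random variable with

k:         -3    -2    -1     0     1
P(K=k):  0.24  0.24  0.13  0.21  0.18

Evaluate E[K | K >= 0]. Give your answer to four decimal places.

0.4615

P(K >= 0) = 0.21 + 0.18 = 0.39.
E[K | K >= 0] = [0·0.21 + 1·0.18] / 0.39
 = 0.18 / 0.39
 = 6/13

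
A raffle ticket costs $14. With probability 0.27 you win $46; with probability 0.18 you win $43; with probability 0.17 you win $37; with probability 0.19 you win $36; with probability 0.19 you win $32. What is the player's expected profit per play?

25.37

E[payout] = 46·0.27 + 43·0.18 + 37·0.17 + 36·0.19 + 32·0.19
 = 12.42 + 7.74 + 6.29 + 6.84 + 6.08
 = 39.37
Net = 39.37 - 14 = 25.37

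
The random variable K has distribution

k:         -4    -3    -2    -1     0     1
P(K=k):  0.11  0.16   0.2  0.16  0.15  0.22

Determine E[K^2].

E[K^2] = Σ k^2·P(K=k)
 = 16·0.11 + 9·0.16 + 4·0.2 + 1·0.16 + 0·0.15 + 1·0.22
 = 1.76 + 1.44 + 0.8 + 0.16 + 0 + 0.22
 = 4.38

4.38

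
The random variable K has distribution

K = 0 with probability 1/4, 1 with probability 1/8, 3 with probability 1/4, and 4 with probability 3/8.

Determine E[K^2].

E[K^2] = Σ k^2·P(K=k)
 = 0·1/4 + 1·1/8 + 9·1/4 + 16·3/8
 = 0 + 1/8 + 9/4 + 6
 = 67/8

8.375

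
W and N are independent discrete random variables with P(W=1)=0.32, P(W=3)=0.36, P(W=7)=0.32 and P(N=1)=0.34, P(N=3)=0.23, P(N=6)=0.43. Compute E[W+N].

E[W+N] = Σ_w Σ_n (w+n) · P(W=w)P(N=n)
 = 2·0.1088 + 4·0.0736 + 7·0.1376 + 4·0.1224 + 6·0.0828 + 9·0.1548 + 8·0.1088 + 10·0.0736 + 13·0.1376
 = 0.2176 + 0.2944 + 0.9632 + 0.4896 + 0.4968 + 1.3932 + 0.8704 + 0.736 + 1.7888
 = 7.25

7.25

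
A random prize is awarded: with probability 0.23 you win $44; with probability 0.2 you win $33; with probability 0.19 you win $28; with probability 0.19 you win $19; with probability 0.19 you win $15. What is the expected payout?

28.5

E[payout] = 44·0.23 + 33·0.2 + 28·0.19 + 19·0.19 + 15·0.19
 = 10.12 + 6.6 + 5.32 + 3.61 + 2.85
 = 28.5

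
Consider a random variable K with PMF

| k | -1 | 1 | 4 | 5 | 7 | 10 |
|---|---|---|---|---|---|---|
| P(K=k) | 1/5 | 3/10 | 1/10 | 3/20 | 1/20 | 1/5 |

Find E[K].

3.6

E[K] = Σ k·P(K=k)
 = (-1)·1/5 + 1·3/10 + 4·1/10 + 5·3/20 + 7·1/20 + 10·1/5
 = (-1/5) + 3/10 + 2/5 + 3/4 + 7/20 + 2
 = 18/5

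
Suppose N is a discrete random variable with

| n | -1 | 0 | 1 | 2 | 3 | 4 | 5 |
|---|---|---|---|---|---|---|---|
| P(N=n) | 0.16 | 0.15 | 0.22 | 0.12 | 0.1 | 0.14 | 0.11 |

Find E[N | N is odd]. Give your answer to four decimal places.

1.5424

P(N is odd) = 0.16 + 0.22 + 0.1 + 0.11 = 0.59.
E[N | N is odd] = [(-1)·0.16 + 1·0.22 + 3·0.1 + 5·0.11] / 0.59
 = 0.91 / 0.59
 = 91/59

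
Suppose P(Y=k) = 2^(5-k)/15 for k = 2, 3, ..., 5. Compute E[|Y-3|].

E[|Y-3|] = Σ |y-3|·P(Y=y)
 = 1·8/15 + 0·4/15 + 1·2/15 + 2·1/15
 = 8/15 + 0 + 2/15 + 2/15
 = 4/5

0.8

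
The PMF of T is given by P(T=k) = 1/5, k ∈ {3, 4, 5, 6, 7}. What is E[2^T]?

E[2^T] = Σ 2^t·P(T=t)
 = 8·1/5 + 16·1/5 + 32·1/5 + 64·1/5 + 128·1/5
 = 8/5 + 16/5 + 32/5 + 64/5 + 128/5
 = 248/5

49.6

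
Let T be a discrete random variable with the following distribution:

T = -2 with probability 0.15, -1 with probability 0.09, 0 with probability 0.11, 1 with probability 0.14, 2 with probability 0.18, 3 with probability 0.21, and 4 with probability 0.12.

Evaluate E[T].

E[T] = Σ t·P(T=t)
 = (-2)·0.15 + (-1)·0.09 + 0·0.11 + 1·0.14 + 2·0.18 + 3·0.21 + 4·0.12
 = (-0.3) + (-0.09) + 0 + 0.14 + 0.36 + 0.63 + 0.48
 = 1.22

1.22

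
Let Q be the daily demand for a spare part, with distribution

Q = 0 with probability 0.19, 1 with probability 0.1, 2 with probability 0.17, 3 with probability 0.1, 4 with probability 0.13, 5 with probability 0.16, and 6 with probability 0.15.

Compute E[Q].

E[Q] = Σ q·P(Q=q)
 = 0·0.19 + 1·0.1 + 2·0.17 + 3·0.1 + 4·0.13 + 5·0.16 + 6·0.15
 = 0 + 0.1 + 0.34 + 0.3 + 0.52 + 0.8 + 0.9
 = 2.96

2.96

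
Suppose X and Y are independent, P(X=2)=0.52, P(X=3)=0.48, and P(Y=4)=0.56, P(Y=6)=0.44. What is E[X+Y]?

7.36

E[X+Y] = Σ_x Σ_y (x+y) · P(X=x)P(Y=y)
 = 6·0.2912 + 8·0.2288 + 7·0.2688 + 9·0.2112
 = 1.7472 + 1.8304 + 1.8816 + 1.9008
 = 7.36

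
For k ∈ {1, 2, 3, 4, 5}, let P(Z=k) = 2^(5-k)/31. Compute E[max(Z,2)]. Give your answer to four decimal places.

2.3548

E[max(Z,2)] = Σ max(z,2)·P(Z=z)
 = 2·16/31 + 2·8/31 + 3·4/31 + 4·2/31 + 5·1/31
 = 32/31 + 16/31 + 12/31 + 8/31 + 5/31
 = 73/31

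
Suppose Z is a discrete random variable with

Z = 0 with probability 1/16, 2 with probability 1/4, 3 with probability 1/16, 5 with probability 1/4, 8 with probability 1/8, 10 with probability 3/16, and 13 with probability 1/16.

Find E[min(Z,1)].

0.9375

E[min(Z,1)] = Σ min(z,1)·P(Z=z)
 = 0·1/16 + 1·1/4 + 1·1/16 + 1·1/4 + 1·1/8 + 1·3/16 + 1·1/16
 = 0 + 1/4 + 1/16 + 1/4 + 1/8 + 3/16 + 1/16
 = 15/16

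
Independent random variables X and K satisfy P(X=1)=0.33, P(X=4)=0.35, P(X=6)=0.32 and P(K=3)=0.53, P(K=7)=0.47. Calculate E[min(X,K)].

2.9557

E[min(X,K)] = Σ_x Σ_k min(x,k) · P(X=x)P(K=k)
 = 1·0.1749 + 1·0.1551 + 3·0.1855 + 4·0.1645 + 3·0.1696 + 6·0.1504
 = 0.1749 + 0.1551 + 0.5565 + 0.658 + 0.5088 + 0.9024
 = 2.9557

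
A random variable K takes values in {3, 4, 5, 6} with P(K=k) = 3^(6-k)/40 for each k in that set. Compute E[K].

3.45

E[K] = Σ k·P(K=k)
 = 3·27/40 + 4·9/40 + 5·3/40 + 6·1/40
 = 81/40 + 9/10 + 3/8 + 3/20
 = 69/20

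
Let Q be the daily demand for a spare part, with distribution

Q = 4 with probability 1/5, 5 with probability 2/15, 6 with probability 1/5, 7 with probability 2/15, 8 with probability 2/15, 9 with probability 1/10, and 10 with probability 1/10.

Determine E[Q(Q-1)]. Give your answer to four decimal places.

E[Q(Q-1)] = Σ q(q-1)·P(Q=q)
 = 12·1/5 + 20·2/15 + 30·1/5 + 42·2/15 + 56·2/15 + 72·1/10 + 90·1/10
 = 12/5 + 8/3 + 6 + 28/5 + 112/15 + 36/5 + 9
 = 121/3

40.3333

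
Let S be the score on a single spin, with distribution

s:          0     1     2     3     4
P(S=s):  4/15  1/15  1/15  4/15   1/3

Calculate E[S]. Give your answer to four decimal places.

E[S] = Σ s·P(S=s)
 = 0·4/15 + 1·1/15 + 2·1/15 + 3·4/15 + 4·1/3
 = 0 + 1/15 + 2/15 + 4/5 + 4/3
 = 7/3

2.3333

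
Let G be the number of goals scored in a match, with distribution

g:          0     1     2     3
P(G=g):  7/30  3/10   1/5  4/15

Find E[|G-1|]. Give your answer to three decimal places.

E[|G-1|] = Σ |g-1|·P(G=g)
 = 1·7/30 + 0·3/10 + 1·1/5 + 2·4/15
 = 7/30 + 0 + 1/5 + 8/15
 = 29/30

0.967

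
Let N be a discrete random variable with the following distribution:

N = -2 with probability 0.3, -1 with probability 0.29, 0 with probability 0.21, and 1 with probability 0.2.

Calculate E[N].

-0.69

E[N] = Σ n·P(N=n)
 = (-2)·0.3 + (-1)·0.29 + 0·0.21 + 1·0.2
 = (-0.6) + (-0.29) + 0 + 0.2
 = -0.69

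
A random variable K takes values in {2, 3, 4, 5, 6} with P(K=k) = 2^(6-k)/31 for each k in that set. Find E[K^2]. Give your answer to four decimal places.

E[K^2] = Σ k^2·P(K=k)
 = 4·16/31 + 9·8/31 + 16·4/31 + 25·2/31 + 36·1/31
 = 64/31 + 72/31 + 64/31 + 50/31 + 36/31
 = 286/31

9.2258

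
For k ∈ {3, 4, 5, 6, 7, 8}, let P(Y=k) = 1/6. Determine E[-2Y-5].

E[-2Y-5] = Σ (-2y-5)·P(Y=y)
 = (-11)·1/6 + (-13)·1/6 + (-15)·1/6 + (-17)·1/6 + (-19)·1/6 + (-21)·1/6
 = (-11/6) + (-13/6) + (-5/2) + (-17/6) + (-19/6) + (-7/2)
 = -16

-16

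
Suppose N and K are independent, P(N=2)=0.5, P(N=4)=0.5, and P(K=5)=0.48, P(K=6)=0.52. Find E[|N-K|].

2.52

E[|N-K|] = Σ_n Σ_k |n-k| · P(N=n)P(K=k)
 = 3·0.24 + 4·0.26 + 1·0.24 + 2·0.26
 = 0.72 + 1.04 + 0.24 + 0.52
 = 2.52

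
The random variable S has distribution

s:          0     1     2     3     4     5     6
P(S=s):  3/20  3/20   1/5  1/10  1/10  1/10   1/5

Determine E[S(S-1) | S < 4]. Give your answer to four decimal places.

P(S < 4) = 3/20 + 3/20 + 1/5 + 1/10 = 3/5.
E[S(S-1) | S < 4] = [0·3/20 + 0·3/20 + 2·1/5 + 6·1/10] / (3/5)
 = 1 / (3/5)
 = 5/3

1.6667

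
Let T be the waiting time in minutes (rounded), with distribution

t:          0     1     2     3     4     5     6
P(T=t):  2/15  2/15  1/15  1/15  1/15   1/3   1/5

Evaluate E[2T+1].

E[2T+1] = Σ (2t+1)·P(T=t)
 = 1·2/15 + 3·2/15 + 5·1/15 + 7·1/15 + 9·1/15 + 11·1/3 + 13·1/5
 = 2/15 + 2/5 + 1/3 + 7/15 + 3/5 + 11/3 + 13/5
 = 41/5

8.2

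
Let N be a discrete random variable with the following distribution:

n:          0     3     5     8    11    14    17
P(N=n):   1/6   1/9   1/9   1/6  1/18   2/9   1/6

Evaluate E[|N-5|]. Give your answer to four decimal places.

E[|N-5|] = Σ |n-5|·P(N=n)
 = 5·1/6 + 2·1/9 + 0·1/9 + 3·1/6 + 6·1/18 + 9·2/9 + 12·1/6
 = 5/6 + 2/9 + 0 + 1/2 + 1/3 + 2 + 2
 = 53/9

5.8889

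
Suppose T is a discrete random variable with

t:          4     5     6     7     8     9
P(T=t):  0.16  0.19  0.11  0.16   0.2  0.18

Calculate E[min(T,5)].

4.84

E[min(T,5)] = Σ min(t,5)·P(T=t)
 = 4·0.16 + 5·0.19 + 5·0.11 + 5·0.16 + 5·0.2 + 5·0.18
 = 0.64 + 0.95 + 0.55 + 0.8 + 1 + 0.9
 = 4.84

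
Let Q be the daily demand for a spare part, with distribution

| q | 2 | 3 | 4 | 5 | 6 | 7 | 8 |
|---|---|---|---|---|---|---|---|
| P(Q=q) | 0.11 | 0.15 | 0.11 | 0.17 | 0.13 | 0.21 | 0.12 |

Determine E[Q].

E[Q] = Σ q·P(Q=q)
 = 2·0.11 + 3·0.15 + 4·0.11 + 5·0.17 + 6·0.13 + 7·0.21 + 8·0.12
 = 0.22 + 0.45 + 0.44 + 0.85 + 0.78 + 1.47 + 0.96
 = 5.17

5.17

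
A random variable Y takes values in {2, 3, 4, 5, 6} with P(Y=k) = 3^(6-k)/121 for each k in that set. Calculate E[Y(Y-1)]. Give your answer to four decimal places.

4.3140

E[Y(Y-1)] = Σ y(y-1)·P(Y=y)
 = 2·81/121 + 6·27/121 + 12·9/121 + 20·3/121 + 30·1/121
 = 162/121 + 162/121 + 108/121 + 60/121 + 30/121
 = 522/121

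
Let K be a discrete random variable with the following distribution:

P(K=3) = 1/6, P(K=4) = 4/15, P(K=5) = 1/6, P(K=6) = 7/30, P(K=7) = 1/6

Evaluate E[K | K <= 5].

P(K <= 5) = 1/6 + 4/15 + 1/6 = 3/5.
E[K | K <= 5] = [3·1/6 + 4·4/15 + 5·1/6] / (3/5)
 = 12/5 / (3/5)
 = 4

4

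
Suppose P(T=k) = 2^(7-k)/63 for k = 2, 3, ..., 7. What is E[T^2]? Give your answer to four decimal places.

E[T^2] = Σ t^2·P(T=t)
 = 4·32/63 + 9·16/63 + 16·8/63 + 25·4/63 + 36·2/63 + 49·1/63
 = 128/63 + 16/7 + 128/63 + 100/63 + 8/7 + 7/9
 = 69/7

9.8571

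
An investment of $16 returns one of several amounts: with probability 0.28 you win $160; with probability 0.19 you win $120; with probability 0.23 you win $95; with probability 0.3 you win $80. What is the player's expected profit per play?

97.45

E[payout] = 160·0.28 + 120·0.19 + 95·0.23 + 80·0.3
 = 44.8 + 22.8 + 21.85 + 24
 = 113.45
Net = 113.45 - 16 = 97.45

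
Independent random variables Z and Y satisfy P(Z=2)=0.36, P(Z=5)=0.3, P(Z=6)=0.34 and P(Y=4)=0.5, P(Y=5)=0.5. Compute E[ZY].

19.17

E[ZY] = Σ_z Σ_y zy · P(Z=z)P(Y=y)
 = 8·0.18 + 10·0.18 + 20·0.15 + 25·0.15 + 24·0.17 + 30·0.17
 = 1.44 + 1.8 + 3 + 3.75 + 4.08 + 5.1
 = 19.17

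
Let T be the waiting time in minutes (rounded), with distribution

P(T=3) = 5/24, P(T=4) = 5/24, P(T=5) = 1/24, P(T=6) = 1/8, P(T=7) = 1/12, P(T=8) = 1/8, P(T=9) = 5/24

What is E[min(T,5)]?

4.375

E[min(T,5)] = Σ min(t,5)·P(T=t)
 = 3·5/24 + 4·5/24 + 5·1/24 + 5·1/8 + 5·1/12 + 5·1/8 + 5·5/24
 = 5/8 + 5/6 + 5/24 + 5/8 + 5/12 + 5/8 + 25/24
 = 35/8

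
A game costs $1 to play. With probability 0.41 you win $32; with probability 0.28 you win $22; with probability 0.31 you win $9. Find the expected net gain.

21.07

E[payout] = 32·0.41 + 22·0.28 + 9·0.31
 = 13.12 + 6.16 + 2.79
 = 22.07
Net = 22.07 - 1 = 21.07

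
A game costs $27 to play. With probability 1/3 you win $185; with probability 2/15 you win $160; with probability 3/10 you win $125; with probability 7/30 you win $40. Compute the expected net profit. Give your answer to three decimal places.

102.833

E[payout] = 185·1/3 + 160·2/15 + 125·3/10 + 40·7/30
 = 185/3 + 64/3 + 75/2 + 28/3
 = 779/6
Net = 779/6 - 27 = 617/6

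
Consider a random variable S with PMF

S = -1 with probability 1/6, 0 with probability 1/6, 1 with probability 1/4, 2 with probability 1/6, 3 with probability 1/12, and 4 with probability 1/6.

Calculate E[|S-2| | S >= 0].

1.2

P(S >= 0) = 1/6 + 1/4 + 1/6 + 1/12 + 1/6 = 5/6.
E[|S-2| | S >= 0] = [2·1/6 + 1·1/4 + 0·1/6 + 1·1/12 + 2·1/6] / (5/6)
 = 1 / (5/6)
 = 6/5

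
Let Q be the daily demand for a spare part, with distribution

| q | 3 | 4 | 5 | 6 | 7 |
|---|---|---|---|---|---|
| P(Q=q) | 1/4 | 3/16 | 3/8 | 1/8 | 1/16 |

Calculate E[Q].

E[Q] = Σ q·P(Q=q)
 = 3·1/4 + 4·3/16 + 5·3/8 + 6·1/8 + 7·1/16
 = 3/4 + 3/4 + 15/8 + 3/4 + 7/16
 = 73/16

4.5625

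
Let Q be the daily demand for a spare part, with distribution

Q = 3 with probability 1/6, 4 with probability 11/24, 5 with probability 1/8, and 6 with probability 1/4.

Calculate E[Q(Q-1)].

E[Q(Q-1)] = Σ q(q-1)·P(Q=q)
 = 6·1/6 + 12·11/24 + 20·1/8 + 30·1/4
 = 1 + 11/2 + 5/2 + 15/2
 = 33/2

16.5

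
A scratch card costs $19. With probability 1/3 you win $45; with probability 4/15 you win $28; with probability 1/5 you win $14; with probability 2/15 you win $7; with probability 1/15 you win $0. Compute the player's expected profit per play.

7.2

E[payout] = 45·1/3 + 28·4/15 + 14·1/5 + 7·2/15 + 0·1/15
 = 15 + 112/15 + 14/5 + 14/15 + 0
 = 131/5
Net = 131/5 - 19 = 36/5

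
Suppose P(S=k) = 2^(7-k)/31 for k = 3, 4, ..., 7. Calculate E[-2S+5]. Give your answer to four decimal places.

-2.6774

E[-2S+5] = Σ (-2s+5)·P(S=s)
 = (-1)·16/31 + (-3)·8/31 + (-5)·4/31 + (-7)·2/31 + (-9)·1/31
 = (-16/31) + (-24/31) + (-20/31) + (-14/31) + (-9/31)
 = -83/31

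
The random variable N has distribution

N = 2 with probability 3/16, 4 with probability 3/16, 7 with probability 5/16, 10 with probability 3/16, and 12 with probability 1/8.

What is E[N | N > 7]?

10.8

P(N > 7) = 3/16 + 1/8 = 5/16.
E[N | N > 7] = [10·3/16 + 12·1/8] / (5/16)
 = 27/8 / (5/16)
 = 54/5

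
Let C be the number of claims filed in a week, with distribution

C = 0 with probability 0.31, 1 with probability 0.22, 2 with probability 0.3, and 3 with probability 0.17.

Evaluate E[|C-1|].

E[|C-1|] = Σ |c-1|·P(C=c)
 = 1·0.31 + 0·0.22 + 1·0.3 + 2·0.17
 = 0.31 + 0 + 0.3 + 0.34
 = 0.95

0.95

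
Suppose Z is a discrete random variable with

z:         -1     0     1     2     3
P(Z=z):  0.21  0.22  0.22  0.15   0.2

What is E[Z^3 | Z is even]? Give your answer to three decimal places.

P(Z is even) = 0.22 + 0.15 = 0.37.
E[Z^3 | Z is even] = [0·0.22 + 8·0.15] / 0.37
 = 1.2 / 0.37
 = 120/37

3.243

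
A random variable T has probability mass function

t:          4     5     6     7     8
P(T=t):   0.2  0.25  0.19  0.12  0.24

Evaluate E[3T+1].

E[3T+1] = Σ (3t+1)·P(T=t)
 = 13·0.2 + 16·0.25 + 19·0.19 + 22·0.12 + 25·0.24
 = 2.6 + 4 + 3.61 + 2.64 + 6
 = 18.85

18.85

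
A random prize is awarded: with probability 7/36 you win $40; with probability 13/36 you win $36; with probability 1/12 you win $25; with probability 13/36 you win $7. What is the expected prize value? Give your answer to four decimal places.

E[payout] = 40·7/36 + 36·13/36 + 25·1/12 + 7·13/36
 = 70/9 + 13 + 25/12 + 91/36
 = 457/18

25.3889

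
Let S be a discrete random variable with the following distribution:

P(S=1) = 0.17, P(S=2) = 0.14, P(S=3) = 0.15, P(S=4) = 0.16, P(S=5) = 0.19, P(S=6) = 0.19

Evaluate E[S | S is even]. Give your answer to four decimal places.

P(S is even) = 0.14 + 0.16 + 0.19 = 0.49.
E[S | S is even] = [2·0.14 + 4·0.16 + 6·0.19] / 0.49
 = 2.06 / 0.49
 = 206/49

4.2041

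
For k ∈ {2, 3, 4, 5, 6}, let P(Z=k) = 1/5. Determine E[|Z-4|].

1.2

E[|Z-4|] = Σ |z-4|·P(Z=z)
 = 2·1/5 + 1·1/5 + 0·1/5 + 1·1/5 + 2·1/5
 = 2/5 + 1/5 + 0 + 1/5 + 2/5
 = 6/5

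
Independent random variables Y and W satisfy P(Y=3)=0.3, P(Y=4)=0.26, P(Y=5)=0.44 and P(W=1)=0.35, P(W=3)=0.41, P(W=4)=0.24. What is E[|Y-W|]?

E[|Y-W|] = Σ_y Σ_w |y-w| · P(Y=y)P(W=w)
 = 2·0.105 + 0·0.123 + 1·0.072 + 3·0.091 + 1·0.1066 + 0·0.0624 + 4·0.154 + 2·0.1804 + 1·0.1056
 = 0.21 + 0 + 0.072 + 0.273 + 0.1066 + 0 + 0.616 + 0.3608 + 0.1056
 = 1.744

1.744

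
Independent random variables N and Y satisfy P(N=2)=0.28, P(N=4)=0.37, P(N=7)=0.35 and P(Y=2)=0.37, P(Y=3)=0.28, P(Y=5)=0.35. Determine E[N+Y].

E[N+Y] = Σ_n Σ_y (n+y) · P(N=n)P(Y=y)
 = 4·0.1036 + 5·0.0784 + 7·0.098 + 6·0.1369 + 7·0.1036 + 9·0.1295 + 9·0.1295 + 10·0.098 + 12·0.1225
 = 0.4144 + 0.392 + 0.686 + 0.8214 + 0.7252 + 1.1655 + 1.1655 + 0.98 + 1.47
 = 7.82

7.82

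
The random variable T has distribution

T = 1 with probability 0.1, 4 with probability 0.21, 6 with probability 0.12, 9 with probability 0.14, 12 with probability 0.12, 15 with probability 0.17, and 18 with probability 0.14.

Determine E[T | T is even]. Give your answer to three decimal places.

P(T is even) = 0.21 + 0.12 + 0.12 + 0.14 = 0.59.
E[T | T is even] = [4·0.21 + 6·0.12 + 12·0.12 + 18·0.14] / 0.59
 = 5.52 / 0.59
 = 552/59

9.356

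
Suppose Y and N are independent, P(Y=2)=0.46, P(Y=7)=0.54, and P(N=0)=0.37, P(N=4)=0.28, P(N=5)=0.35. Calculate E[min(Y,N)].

2.1294

E[min(Y,N)] = Σ_y Σ_n min(y,n) · P(Y=y)P(N=n)
 = 0·0.1702 + 2·0.1288 + 2·0.161 + 0·0.1998 + 4·0.1512 + 5·0.189
 = 0 + 0.2576 + 0.322 + 0 + 0.6048 + 0.945
 = 2.1294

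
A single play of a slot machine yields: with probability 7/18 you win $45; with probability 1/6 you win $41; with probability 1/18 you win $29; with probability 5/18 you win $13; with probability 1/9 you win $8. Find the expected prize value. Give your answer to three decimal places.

E[payout] = 45·7/18 + 41·1/6 + 29·1/18 + 13·5/18 + 8·1/9
 = 35/2 + 41/6 + 29/18 + 65/18 + 8/9
 = 274/9

30.444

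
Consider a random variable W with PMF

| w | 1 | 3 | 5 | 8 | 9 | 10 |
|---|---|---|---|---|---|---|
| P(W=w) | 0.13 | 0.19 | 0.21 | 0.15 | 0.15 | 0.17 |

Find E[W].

6

E[W] = Σ w·P(W=w)
 = 1·0.13 + 3·0.19 + 5·0.21 + 8·0.15 + 9·0.15 + 10·0.17
 = 0.13 + 0.57 + 1.05 + 1.2 + 1.35 + 1.7
 = 6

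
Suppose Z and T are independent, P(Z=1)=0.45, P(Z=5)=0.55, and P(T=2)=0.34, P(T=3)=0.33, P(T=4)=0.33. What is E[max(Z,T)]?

E[max(Z,T)] = Σ_z Σ_t max(z,t) · P(Z=z)P(T=t)
 = 2·0.153 + 3·0.1485 + 4·0.1485 + 5·0.187 + 5·0.1815 + 5·0.1815
 = 0.306 + 0.4455 + 0.594 + 0.935 + 0.9075 + 0.9075
 = 4.0955

4.0955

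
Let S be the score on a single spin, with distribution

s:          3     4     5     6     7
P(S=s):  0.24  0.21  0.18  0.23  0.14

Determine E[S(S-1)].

E[S(S-1)] = Σ s(s-1)·P(S=s)
 = 6·0.24 + 12·0.21 + 20·0.18 + 30·0.23 + 42·0.14
 = 1.44 + 2.52 + 3.6 + 6.9 + 5.88
 = 20.34

20.34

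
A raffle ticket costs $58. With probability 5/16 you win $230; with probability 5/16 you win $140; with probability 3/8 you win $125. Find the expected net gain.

104.5

E[payout] = 230·5/16 + 140·5/16 + 125·3/8
 = 575/8 + 175/4 + 375/8
 = 325/2
Net = 325/2 - 58 = 209/2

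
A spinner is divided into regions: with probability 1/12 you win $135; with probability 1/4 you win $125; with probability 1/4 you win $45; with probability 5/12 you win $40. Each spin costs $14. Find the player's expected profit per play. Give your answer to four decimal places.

56.4167

E[payout] = 135·1/12 + 125·1/4 + 45·1/4 + 40·5/12
 = 45/4 + 125/4 + 45/4 + 50/3
 = 845/12
Net = 845/12 - 14 = 677/12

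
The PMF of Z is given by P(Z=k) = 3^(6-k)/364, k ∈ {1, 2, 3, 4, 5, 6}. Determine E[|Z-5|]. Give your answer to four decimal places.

3.5137

E[|Z-5|] = Σ |z-5|·P(Z=z)
 = 4·243/364 + 3·81/364 + 2·27/364 + 1·9/364 + 0·3/364 + 1·1/364
 = 243/91 + 243/364 + 27/182 + 9/364 + 0 + 1/364
 = 1279/364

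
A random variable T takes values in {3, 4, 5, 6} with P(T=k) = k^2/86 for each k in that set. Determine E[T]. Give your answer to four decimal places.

5.0233

E[T] = Σ t·P(T=t)
 = 3·9/86 + 4·8/43 + 5·25/86 + 6·18/43
 = 27/86 + 32/43 + 125/86 + 108/43
 = 216/43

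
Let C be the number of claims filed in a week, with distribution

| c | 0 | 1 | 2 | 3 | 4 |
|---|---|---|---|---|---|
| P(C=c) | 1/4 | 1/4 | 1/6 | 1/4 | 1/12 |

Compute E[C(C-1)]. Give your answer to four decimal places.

2.8333

E[C(C-1)] = Σ c(c-1)·P(C=c)
 = 0·1/4 + 0·1/4 + 2·1/6 + 6·1/4 + 12·1/12
 = 0 + 0 + 1/3 + 3/2 + 1
 = 17/6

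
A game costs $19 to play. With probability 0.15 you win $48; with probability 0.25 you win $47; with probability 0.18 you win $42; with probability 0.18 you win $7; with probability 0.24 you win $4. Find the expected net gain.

9.73

E[payout] = 48·0.15 + 47·0.25 + 42·0.18 + 7·0.18 + 4·0.24
 = 7.2 + 11.75 + 7.56 + 1.26 + 0.96
 = 28.73
Net = 28.73 - 19 = 9.73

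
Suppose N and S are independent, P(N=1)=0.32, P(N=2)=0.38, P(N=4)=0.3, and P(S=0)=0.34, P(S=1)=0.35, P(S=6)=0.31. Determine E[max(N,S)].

E[max(N,S)] = Σ_n Σ_s max(n,s) · P(N=n)P(S=s)
 = 1·0.1088 + 1·0.112 + 6·0.0992 + 2·0.1292 + 2·0.133 + 6·0.1178 + 4·0.102 + 4·0.105 + 6·0.093
 = 0.1088 + 0.112 + 0.5952 + 0.2584 + 0.266 + 0.7068 + 0.408 + 0.42 + 0.558
 = 3.4332

3.4332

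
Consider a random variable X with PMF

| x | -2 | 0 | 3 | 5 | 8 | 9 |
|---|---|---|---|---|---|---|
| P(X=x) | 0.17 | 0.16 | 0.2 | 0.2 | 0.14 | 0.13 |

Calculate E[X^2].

26.97

E[X^2] = Σ x^2·P(X=x)
 = 4·0.17 + 0·0.16 + 9·0.2 + 25·0.2 + 64·0.14 + 81·0.13
 = 0.68 + 0 + 1.8 + 5 + 8.96 + 10.53
 = 26.97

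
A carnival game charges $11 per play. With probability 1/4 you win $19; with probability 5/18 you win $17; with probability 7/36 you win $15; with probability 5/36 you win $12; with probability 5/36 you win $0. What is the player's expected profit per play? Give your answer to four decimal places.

E[payout] = 19·1/4 + 17·5/18 + 15·7/36 + 12·5/36 + 0·5/36
 = 19/4 + 85/18 + 35/12 + 5/3 + 0
 = 253/18
Net = 253/18 - 11 = 55/18

3.0556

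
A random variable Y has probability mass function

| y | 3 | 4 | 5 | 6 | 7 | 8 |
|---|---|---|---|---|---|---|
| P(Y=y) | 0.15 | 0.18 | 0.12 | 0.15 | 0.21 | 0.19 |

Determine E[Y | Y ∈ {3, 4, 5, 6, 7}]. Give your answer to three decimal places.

5.111

P(Y ∈ {3, 4, 5, 6, 7}) = 0.15 + 0.18 + 0.12 + 0.15 + 0.21 = 0.81.
E[Y | Y ∈ {3, 4, 5, 6, 7}] = [3·0.15 + 4·0.18 + 5·0.12 + 6·0.15 + 7·0.21] / 0.81
 = 4.14 / 0.81
 = 46/9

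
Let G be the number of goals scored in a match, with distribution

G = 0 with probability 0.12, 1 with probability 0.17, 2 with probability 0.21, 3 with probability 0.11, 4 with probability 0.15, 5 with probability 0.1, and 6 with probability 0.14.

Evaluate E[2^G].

E[2^G] = Σ 2^g·P(G=g)
 = 1·0.12 + 2·0.17 + 4·0.21 + 8·0.11 + 16·0.15 + 32·0.1 + 64·0.14
 = 0.12 + 0.34 + 0.84 + 0.88 + 2.4 + 3.2 + 8.96
 = 16.74

16.74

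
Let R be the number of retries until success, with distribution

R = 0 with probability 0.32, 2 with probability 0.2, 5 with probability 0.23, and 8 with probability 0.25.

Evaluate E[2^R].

E[2^R] = Σ 2^r·P(R=r)
 = 1·0.32 + 4·0.2 + 32·0.23 + 256·0.25
 = 0.32 + 0.8 + 7.36 + 64
 = 72.48

72.48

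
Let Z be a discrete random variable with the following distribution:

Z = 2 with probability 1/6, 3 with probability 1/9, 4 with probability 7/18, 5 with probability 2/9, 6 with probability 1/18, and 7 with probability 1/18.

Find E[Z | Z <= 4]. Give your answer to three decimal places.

3.333

P(Z <= 4) = 1/6 + 1/9 + 7/18 = 2/3.
E[Z | Z <= 4] = [2·1/6 + 3·1/9 + 4·7/18] / (2/3)
 = 20/9 / (2/3)
 = 10/3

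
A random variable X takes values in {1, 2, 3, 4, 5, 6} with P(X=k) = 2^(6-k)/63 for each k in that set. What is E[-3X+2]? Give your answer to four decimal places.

-3.7143

E[-3X+2] = Σ (-3x+2)·P(X=x)
 = (-1)·32/63 + (-4)·16/63 + (-7)·8/63 + (-10)·4/63 + (-13)·2/63 + (-16)·1/63
 = (-32/63) + (-64/63) + (-8/9) + (-40/63) + (-26/63) + (-16/63)
 = -26/7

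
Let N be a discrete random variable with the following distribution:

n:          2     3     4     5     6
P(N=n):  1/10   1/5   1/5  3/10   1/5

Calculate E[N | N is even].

P(N is even) = 1/10 + 1/5 + 1/5 = 1/2.
E[N | N is even] = [2·1/10 + 4·1/5 + 6·1/5] / (1/2)
 = 11/5 / (1/2)
 = 22/5

4.4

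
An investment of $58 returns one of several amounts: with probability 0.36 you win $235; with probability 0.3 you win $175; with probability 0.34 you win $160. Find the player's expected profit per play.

133.5

E[payout] = 235·0.36 + 175·0.3 + 160·0.34
 = 84.6 + 52.5 + 54.4
 = 191.5
Net = 191.5 - 58 = 133.5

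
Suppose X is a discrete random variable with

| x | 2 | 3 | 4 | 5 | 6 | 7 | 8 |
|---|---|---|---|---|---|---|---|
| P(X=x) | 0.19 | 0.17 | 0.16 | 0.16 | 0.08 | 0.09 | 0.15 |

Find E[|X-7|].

2.66

E[|X-7|] = Σ |x-7|·P(X=x)
 = 5·0.19 + 4·0.17 + 3·0.16 + 2·0.16 + 1·0.08 + 0·0.09 + 1·0.15
 = 0.95 + 0.68 + 0.48 + 0.32 + 0.08 + 0 + 0.15
 = 2.66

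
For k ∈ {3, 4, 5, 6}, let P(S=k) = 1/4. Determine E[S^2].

E[S^2] = Σ s^2·P(S=s)
 = 9·1/4 + 16·1/4 + 25·1/4 + 36·1/4
 = 9/4 + 4 + 25/4 + 9
 = 43/2

21.5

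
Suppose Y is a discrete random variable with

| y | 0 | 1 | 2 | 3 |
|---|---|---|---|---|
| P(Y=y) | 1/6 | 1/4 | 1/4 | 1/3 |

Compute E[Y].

E[Y] = Σ y·P(Y=y)
 = 0·1/6 + 1·1/4 + 2·1/4 + 3·1/3
 = 0 + 1/4 + 1/2 + 1
 = 7/4

1.75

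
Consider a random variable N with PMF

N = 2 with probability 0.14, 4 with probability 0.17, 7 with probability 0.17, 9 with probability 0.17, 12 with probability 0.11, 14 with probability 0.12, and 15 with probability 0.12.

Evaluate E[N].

E[N] = Σ n·P(N=n)
 = 2·0.14 + 4·0.17 + 7·0.17 + 9·0.17 + 12·0.11 + 14·0.12 + 15·0.12
 = 0.28 + 0.68 + 1.19 + 1.53 + 1.32 + 1.68 + 1.8
 = 8.48

8.48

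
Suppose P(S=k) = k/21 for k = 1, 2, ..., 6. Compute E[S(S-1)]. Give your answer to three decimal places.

16.667

E[S(S-1)] = Σ s(s-1)·P(S=s)
 = 0·1/21 + 2·2/21 + 6·1/7 + 12·4/21 + 20·5/21 + 30·2/7
 = 0 + 4/21 + 6/7 + 16/7 + 100/21 + 60/7
 = 50/3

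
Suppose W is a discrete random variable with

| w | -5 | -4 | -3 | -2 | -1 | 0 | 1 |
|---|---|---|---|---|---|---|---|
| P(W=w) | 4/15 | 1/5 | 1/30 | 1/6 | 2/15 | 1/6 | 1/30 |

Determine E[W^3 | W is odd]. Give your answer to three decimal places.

-73.571

P(W is odd) = 4/15 + 1/30 + 2/15 + 1/30 = 7/15.
E[W^3 | W is odd] = [(-125)·4/15 + (-27)·1/30 + (-1)·2/15 + 1·1/30] / (7/15)
 = -103/3 / (7/15)
 = -515/7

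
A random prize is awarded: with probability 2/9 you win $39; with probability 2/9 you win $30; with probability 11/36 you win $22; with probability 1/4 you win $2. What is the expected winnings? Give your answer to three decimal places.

E[payout] = 39·2/9 + 30·2/9 + 22·11/36 + 2·1/4
 = 26/3 + 20/3 + 121/18 + 1/2
 = 203/9

22.556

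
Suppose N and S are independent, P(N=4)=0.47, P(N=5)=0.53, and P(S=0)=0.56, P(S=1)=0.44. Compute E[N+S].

E[N+S] = Σ_n Σ_s (n+s) · P(N=n)P(S=s)
 = 4·0.2632 + 5·0.2068 + 5·0.2968 + 6·0.2332
 = 1.0528 + 1.034 + 1.484 + 1.3992
 = 4.97

4.97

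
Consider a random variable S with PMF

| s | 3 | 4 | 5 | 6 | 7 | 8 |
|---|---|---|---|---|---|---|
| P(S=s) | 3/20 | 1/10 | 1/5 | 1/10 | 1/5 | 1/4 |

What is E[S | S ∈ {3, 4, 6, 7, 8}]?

6.0625

P(S ∈ {3, 4, 6, 7, 8}) = 3/20 + 1/10 + 1/10 + 1/5 + 1/4 = 4/5.
E[S | S ∈ {3, 4, 6, 7, 8}] = [3·3/20 + 4·1/10 + 6·1/10 + 7·1/5 + 8·1/4] / (4/5)
 = 97/20 / (4/5)
 = 97/16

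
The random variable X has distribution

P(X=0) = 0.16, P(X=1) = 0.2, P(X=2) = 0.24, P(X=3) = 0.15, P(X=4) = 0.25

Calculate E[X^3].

E[X^3] = Σ x^3·P(X=x)
 = 0·0.16 + 1·0.2 + 8·0.24 + 27·0.15 + 64·0.25
 = 0 + 0.2 + 1.92 + 4.05 + 16
 = 22.17

22.17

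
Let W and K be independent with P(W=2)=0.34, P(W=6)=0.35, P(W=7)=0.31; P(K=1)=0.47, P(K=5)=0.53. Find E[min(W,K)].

E[min(W,K)] = Σ_w Σ_k min(w,k) · P(W=w)P(K=k)
 = 1·0.1598 + 2·0.1802 + 1·0.1645 + 5·0.1855 + 1·0.1457 + 5·0.1643
 = 0.1598 + 0.3604 + 0.1645 + 0.9275 + 0.1457 + 0.8215
 = 2.5794

2.5794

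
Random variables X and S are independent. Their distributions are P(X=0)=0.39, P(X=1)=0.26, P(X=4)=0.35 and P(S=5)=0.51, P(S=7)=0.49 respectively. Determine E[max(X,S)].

E[max(X,S)] = Σ_x Σ_s max(x,s) · P(X=x)P(S=s)
 = 5·0.1989 + 7·0.1911 + 5·0.1326 + 7·0.1274 + 5·0.1785 + 7·0.1715
 = 0.9945 + 1.3377 + 0.663 + 0.8918 + 0.8925 + 1.2005
 = 5.98

5.98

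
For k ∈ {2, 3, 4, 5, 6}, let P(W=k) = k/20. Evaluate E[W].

4.5

E[W] = Σ w·P(W=w)
 = 2·1/10 + 3·3/20 + 4·1/5 + 5·1/4 + 6·3/10
 = 1/5 + 9/20 + 4/5 + 5/4 + 9/5
 = 9/2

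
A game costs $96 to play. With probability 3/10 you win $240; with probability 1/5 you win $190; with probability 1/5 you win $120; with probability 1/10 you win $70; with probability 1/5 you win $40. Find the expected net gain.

E[payout] = 240·3/10 + 190·1/5 + 120·1/5 + 70·1/10 + 40·1/5
 = 72 + 38 + 24 + 7 + 8
 = 149
Net = 149 - 96 = 53

53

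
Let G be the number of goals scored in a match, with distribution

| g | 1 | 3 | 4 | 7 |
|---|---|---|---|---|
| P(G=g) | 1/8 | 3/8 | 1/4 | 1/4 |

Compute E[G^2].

E[G^2] = Σ g^2·P(G=g)
 = 1·1/8 + 9·3/8 + 16·1/4 + 49·1/4
 = 1/8 + 27/8 + 4 + 49/4
 = 79/4

19.75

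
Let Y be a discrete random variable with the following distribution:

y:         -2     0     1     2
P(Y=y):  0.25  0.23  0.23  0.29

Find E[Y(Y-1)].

E[Y(Y-1)] = Σ y(y-1)·P(Y=y)
 = 6·0.25 + 0·0.23 + 0·0.23 + 2·0.29
 = 1.5 + 0 + 0 + 0.58
 = 2.08

2.08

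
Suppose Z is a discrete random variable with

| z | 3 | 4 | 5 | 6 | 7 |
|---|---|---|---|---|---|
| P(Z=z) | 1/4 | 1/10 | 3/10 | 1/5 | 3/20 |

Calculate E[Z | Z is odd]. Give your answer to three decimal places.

4.714

P(Z is odd) = 1/4 + 3/10 + 3/20 = 7/10.
E[Z | Z is odd] = [3·1/4 + 5·3/10 + 7·3/20] / (7/10)
 = 33/10 / (7/10)
 = 33/7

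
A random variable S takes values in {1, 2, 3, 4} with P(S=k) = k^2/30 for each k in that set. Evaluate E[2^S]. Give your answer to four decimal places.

11.5333

E[2^S] = Σ 2^s·P(S=s)
 = 2·1/30 + 4·2/15 + 8·3/10 + 16·8/15
 = 1/15 + 8/15 + 12/5 + 128/15
 = 173/15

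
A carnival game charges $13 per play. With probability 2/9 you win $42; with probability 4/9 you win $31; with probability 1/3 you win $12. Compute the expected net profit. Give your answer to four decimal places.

14.1111

E[payout] = 42·2/9 + 31·4/9 + 12·1/3
 = 28/3 + 124/9 + 4
 = 244/9
Net = 244/9 - 13 = 127/9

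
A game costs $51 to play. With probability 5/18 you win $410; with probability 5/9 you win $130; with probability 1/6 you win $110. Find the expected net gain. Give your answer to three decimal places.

153.444

E[payout] = 410·5/18 + 130·5/9 + 110·1/6
 = 1025/9 + 650/9 + 55/3
 = 1840/9
Net = 1840/9 - 51 = 1381/9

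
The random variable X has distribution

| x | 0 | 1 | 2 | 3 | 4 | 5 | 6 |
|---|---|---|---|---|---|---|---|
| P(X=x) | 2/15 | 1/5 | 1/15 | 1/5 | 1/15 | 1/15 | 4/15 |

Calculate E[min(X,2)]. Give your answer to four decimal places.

E[min(X,2)] = Σ min(x,2)·P(X=x)
 = 0·2/15 + 1·1/5 + 2·1/15 + 2·1/5 + 2·1/15 + 2·1/15 + 2·4/15
 = 0 + 1/5 + 2/15 + 2/5 + 2/15 + 2/15 + 8/15
 = 23/15

1.5333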